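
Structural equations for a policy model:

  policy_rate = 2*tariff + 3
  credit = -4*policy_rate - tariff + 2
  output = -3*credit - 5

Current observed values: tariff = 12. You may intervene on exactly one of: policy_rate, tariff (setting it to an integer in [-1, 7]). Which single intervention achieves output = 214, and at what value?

Intervening on policy_rate: output = 12*policy_rate + 25. Reaching 214 requires policy_rate = 63/4, not an integer.
Intervening on tariff: with other inputs at their observed values, output = 27*tariff + 25. Solving for 214 gives tariff = 7, within [-1, 7].

set tariff = 7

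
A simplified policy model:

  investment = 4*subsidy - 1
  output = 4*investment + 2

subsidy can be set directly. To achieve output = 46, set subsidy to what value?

Substituting into the output equation gives output = 16*subsidy - 2.
Solve 16*subsidy - 2 = 46: subsidy = (46 + 2) / 16 = 3.

subsidy = 3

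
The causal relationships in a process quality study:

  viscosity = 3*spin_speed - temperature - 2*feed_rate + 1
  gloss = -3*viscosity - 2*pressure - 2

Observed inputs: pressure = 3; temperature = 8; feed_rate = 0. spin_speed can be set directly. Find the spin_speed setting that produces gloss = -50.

spin_speed = 7

Substituting into the viscosity equation gives viscosity = 3*spin_speed - 7.
So gloss = -9*spin_speed + 13.
Solve -9*spin_speed + 13 = -50: spin_speed = (-50 - 13) / -9 = 7.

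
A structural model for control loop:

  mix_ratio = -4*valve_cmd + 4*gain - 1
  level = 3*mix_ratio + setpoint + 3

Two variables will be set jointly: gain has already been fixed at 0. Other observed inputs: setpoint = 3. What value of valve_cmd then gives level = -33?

With gain held at 0:
Substituting into the mix_ratio equation gives mix_ratio = -4*valve_cmd - 1.
So level = -12*valve_cmd + 3.
Solve -12*valve_cmd + 3 = -33: valve_cmd = (-33 - 3) / -12 = 3.

valve_cmd = 3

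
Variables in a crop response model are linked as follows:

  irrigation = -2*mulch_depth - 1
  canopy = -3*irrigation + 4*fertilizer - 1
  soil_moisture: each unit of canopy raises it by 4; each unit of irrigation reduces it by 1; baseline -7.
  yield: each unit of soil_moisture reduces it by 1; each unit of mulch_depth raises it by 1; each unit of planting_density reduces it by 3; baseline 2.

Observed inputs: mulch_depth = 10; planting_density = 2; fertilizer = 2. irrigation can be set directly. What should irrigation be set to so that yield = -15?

Intervening on irrigation fixes its value directly, overriding its dependence on mulch_depth.
Substituting into the canopy equation gives canopy = -3*irrigation + 7.
Substituting into the soil_moisture equation gives soil_moisture = -13*irrigation + 21.
Substituting into the yield equation gives yield = 13*irrigation - 15.
Solve 13*irrigation - 15 = -15: irrigation = (-15 + 15) / 13 = 0.

irrigation = 0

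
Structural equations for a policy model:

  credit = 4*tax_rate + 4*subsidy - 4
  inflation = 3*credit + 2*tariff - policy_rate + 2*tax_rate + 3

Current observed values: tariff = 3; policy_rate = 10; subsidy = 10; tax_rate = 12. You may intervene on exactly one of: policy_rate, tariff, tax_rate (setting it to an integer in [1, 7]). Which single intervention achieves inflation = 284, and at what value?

Intervening on policy_rate: with other inputs at their observed values, inflation = -policy_rate + 285. Solving for 284 gives policy_rate = 1, within [1, 7].
Intervening on tariff: inflation = 2*tariff + 269. Reaching 284 requires tariff = 15/2, not an integer.
Intervening on tax_rate: inflation = 14*tax_rate + 107. Reaching 284 requires tax_rate = 177/14, not an integer.

set policy_rate = 1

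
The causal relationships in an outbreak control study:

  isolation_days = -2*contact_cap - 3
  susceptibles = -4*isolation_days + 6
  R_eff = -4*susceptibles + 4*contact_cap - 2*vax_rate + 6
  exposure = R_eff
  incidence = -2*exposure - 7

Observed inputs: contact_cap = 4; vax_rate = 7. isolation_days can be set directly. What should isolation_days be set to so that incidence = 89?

isolation_days = -2

Intervening on isolation_days fixes its value directly, overriding its dependence on contact_cap.
Substituting into the R_eff equation gives R_eff = 16*isolation_days - 16.
exposure becomes 16*isolation_days - 16.
Substituting into the incidence equation gives incidence = -32*isolation_days + 25.
Solve -32*isolation_days + 25 = 89: isolation_days = (89 - 25) / -32 = -2.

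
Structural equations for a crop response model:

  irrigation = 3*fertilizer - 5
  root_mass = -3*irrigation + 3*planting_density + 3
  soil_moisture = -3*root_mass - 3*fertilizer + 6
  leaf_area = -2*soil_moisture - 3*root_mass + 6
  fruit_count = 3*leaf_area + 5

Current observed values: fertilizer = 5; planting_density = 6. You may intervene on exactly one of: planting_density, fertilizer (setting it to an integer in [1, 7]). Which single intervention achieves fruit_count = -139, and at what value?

Intervening on planting_density: with other inputs at their observed values, fruit_count = 27*planting_density - 166. Solving for -139 gives planting_density = 1, within [1, 7].
Intervening on fertilizer: fruit_count = -63*fertilizer + 311. Reaching -139 requires fertilizer = 50/7, not an integer.

set planting_density = 1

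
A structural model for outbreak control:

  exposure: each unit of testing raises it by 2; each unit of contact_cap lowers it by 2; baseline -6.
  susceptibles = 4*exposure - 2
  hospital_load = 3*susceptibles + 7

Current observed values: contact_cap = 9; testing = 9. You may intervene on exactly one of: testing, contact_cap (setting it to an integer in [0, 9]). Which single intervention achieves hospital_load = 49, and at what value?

set contact_cap = 4

Intervening on testing: hospital_load = 24*testing - 287. Reaching 49 requires testing = 14, outside [0, 9].
Intervening on contact_cap: with other inputs at their observed values, hospital_load = -24*contact_cap + 145. Solving for 49 gives contact_cap = 4, within [0, 9].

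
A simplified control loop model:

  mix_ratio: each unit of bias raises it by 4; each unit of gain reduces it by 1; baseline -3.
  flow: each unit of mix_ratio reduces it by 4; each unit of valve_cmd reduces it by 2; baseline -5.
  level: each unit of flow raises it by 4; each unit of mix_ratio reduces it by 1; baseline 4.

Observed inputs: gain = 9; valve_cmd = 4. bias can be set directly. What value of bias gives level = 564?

bias = -6

Substituting into the mix_ratio equation gives mix_ratio = 4*bias - 12.
Substituting into the flow equation gives flow = -16*bias + 35.
So level = -68*bias + 156.
Solve -68*bias + 156 = 564: bias = (564 - 156) / -68 = -6.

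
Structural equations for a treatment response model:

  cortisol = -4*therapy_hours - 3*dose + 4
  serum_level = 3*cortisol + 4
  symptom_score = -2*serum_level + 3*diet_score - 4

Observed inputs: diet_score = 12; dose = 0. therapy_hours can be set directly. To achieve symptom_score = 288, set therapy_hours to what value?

therapy_hours = 12

Substituting into the cortisol equation gives cortisol = -4*therapy_hours + 4.
This gives serum_level = -12*therapy_hours + 16.
symptom_score becomes 24*therapy_hours.
Solve 24*therapy_hours = 288: therapy_hours = 288 / 24 = 12.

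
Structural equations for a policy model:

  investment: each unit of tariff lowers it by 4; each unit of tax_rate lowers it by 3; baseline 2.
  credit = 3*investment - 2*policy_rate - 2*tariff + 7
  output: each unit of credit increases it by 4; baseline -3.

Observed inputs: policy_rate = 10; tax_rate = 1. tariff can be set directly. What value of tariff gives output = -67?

Substituting into the investment equation gives investment = -4*tariff - 1.
This gives credit = -14*tariff - 16.
output becomes -56*tariff - 67.
Solve -56*tariff - 67 = -67: tariff = (-67 + 67) / -56 = 0.

tariff = 0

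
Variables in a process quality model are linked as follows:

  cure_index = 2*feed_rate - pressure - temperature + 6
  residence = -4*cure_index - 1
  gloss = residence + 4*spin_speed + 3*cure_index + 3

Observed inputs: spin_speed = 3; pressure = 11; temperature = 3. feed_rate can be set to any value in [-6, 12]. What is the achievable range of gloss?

Substituting into the cure_index equation gives cure_index = 2*feed_rate - 8.
This gives residence = -8*feed_rate + 31.
Substituting into the gloss equation gives gloss = -2*feed_rate + 22.
Linear in feed_rate, so extremes are at the endpoints: feed_rate = -6 gives gloss = 34; feed_rate = 12 gives gloss = -2.

-2 to 34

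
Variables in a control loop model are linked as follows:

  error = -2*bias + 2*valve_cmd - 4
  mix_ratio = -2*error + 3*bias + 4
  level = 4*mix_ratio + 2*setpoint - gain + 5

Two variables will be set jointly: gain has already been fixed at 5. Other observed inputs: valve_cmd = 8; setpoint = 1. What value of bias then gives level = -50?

bias = 1

With gain held at 5:
Substituting into the error equation gives error = -2*bias + 12.
This gives mix_ratio = 7*bias - 20.
level becomes 28*bias - 78.
Solve 28*bias - 78 = -50: bias = (-50 + 78) / 28 = 1.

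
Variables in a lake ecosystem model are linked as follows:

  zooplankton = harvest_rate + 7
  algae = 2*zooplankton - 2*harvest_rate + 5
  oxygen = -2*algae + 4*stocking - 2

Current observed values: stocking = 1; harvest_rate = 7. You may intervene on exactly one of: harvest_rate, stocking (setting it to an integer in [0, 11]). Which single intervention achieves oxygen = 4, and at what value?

set stocking = 11

Intervening on harvest_rate: the paths from harvest_rate to oxygen cancel (net effect zero), leaving oxygen = -36; 4 is unreachable this way.
Intervening on stocking: with other inputs at their observed values, oxygen = 4*stocking - 40. Solving for 4 gives stocking = 11, within [0, 11].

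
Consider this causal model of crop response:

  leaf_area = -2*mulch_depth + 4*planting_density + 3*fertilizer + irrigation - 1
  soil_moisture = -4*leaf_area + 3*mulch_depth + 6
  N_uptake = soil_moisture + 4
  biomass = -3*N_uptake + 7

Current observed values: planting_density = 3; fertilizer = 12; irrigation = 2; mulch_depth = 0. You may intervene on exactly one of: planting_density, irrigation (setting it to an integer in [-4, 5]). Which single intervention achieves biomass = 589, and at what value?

Intervening on planting_density: biomass = 48*planting_density + 421. Reaching 589 requires planting_density = 7/2, not an integer.
Intervening on irrigation: with other inputs at their observed values, biomass = 12*irrigation + 541. Solving for 589 gives irrigation = 4, within [-4, 5].

set irrigation = 4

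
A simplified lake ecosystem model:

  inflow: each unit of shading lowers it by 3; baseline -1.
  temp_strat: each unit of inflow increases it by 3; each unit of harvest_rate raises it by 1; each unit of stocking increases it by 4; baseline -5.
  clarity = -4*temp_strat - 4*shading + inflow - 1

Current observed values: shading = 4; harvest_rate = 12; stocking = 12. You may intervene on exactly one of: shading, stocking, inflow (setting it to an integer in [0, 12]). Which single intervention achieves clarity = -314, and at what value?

Intervening on shading: clarity = 29*shading - 210. Reaching -314 requires shading = -104/29, not an integer.
Intervening on stocking: clarity = -16*stocking + 98. Reaching -314 requires stocking = 103/4, not an integer.
Intervening on inflow: with other inputs at their observed values, clarity = -11*inflow - 237. Solving for -314 gives inflow = 7, within [0, 12].

set inflow = 7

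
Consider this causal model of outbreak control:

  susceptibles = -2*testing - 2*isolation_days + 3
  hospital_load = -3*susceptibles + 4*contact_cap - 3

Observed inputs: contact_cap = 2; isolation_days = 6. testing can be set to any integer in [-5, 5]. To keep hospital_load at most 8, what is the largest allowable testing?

testing = -4

Substituting into the susceptibles equation gives susceptibles = -2*testing - 9.
This gives hospital_load = 6*testing + 32.
Require 6*testing + 32 ≤ 8, so testing ≤ -4.
The largest integer in [-5, 5] satisfying this is -4.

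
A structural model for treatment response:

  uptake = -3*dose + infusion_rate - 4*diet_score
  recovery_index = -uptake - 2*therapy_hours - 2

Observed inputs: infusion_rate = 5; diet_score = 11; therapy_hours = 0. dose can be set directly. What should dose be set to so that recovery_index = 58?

dose = 7

Substituting into the uptake equation gives uptake = -3*dose - 39.
Substituting into the recovery_index equation gives recovery_index = 3*dose + 37.
Solve 3*dose + 37 = 58: dose = (58 - 37) / 3 = 7.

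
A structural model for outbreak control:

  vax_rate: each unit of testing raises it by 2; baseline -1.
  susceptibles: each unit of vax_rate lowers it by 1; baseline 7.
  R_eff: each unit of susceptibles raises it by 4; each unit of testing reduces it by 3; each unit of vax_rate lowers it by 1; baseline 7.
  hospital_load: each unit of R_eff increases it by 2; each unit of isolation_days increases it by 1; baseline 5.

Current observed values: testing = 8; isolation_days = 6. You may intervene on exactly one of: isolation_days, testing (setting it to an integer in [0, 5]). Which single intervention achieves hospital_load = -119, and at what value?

set isolation_days = 4

Intervening on isolation_days: with other inputs at their observed values, hospital_load = isolation_days - 123. Solving for -119 gives isolation_days = 4, within [0, 5].
Intervening on testing: hospital_load = -26*testing + 91. Reaching -119 requires testing = 105/13, not an integer.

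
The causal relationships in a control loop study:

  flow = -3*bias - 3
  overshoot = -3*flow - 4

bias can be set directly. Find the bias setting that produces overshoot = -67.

Substituting into the overshoot equation gives overshoot = 9*bias + 5.
Solve 9*bias + 5 = -67: bias = (-67 - 5) / 9 = -8.

bias = -8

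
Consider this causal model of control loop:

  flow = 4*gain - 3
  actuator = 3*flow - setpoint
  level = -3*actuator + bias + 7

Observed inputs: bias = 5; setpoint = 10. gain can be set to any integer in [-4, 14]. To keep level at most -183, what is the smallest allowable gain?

gain = 7

Substituting into the actuator equation gives actuator = 12*gain - 19.
Substituting into the level equation gives level = -36*gain + 69.
Require -36*gain + 69 ≤ -183, so gain ≥ 7.
The smallest integer in [-4, 14] satisfying this is 7.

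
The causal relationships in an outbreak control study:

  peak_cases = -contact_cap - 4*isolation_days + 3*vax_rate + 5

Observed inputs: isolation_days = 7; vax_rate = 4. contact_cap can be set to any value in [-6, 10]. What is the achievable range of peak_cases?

-21 to -5

Substituting into the peak_cases equation gives peak_cases = -contact_cap - 11.
Linear in contact_cap, so extremes are at the endpoints: contact_cap = -6 gives peak_cases = -5; contact_cap = 10 gives peak_cases = -21.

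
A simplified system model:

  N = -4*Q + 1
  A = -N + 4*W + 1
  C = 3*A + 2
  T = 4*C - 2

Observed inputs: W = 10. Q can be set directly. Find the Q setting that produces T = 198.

Substituting into the A equation gives A = 4*Q + 40.
C becomes 12*Q + 122.
Substituting into the T equation gives T = 48*Q + 486.
Solve 48*Q + 486 = 198: Q = (198 - 486) / 48 = -6.

Q = -6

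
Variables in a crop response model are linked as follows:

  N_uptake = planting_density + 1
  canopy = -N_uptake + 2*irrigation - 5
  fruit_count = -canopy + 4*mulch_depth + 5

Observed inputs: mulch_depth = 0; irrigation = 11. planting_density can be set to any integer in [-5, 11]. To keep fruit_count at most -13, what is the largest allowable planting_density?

Substituting into the canopy equation gives canopy = -planting_density + 16.
Substituting into the fruit_count equation gives fruit_count = planting_density - 11.
Require planting_density - 11 ≤ -13, so planting_density ≤ -2.
The largest integer in [-5, 11] satisfying this is -2.

planting_density = -2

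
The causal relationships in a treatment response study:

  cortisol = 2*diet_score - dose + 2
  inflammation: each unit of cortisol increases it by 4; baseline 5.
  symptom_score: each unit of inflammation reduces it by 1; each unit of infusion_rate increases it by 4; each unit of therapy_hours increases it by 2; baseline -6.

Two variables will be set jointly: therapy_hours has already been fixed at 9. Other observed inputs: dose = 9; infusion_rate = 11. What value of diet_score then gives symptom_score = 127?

diet_score = -6

With therapy_hours held at 9:
Substituting into the cortisol equation gives cortisol = 2*diet_score - 7.
This gives inflammation = 8*diet_score - 23.
Substituting into the symptom_score equation gives symptom_score = -8*diet_score + 79.
Solve -8*diet_score + 79 = 127: diet_score = (127 - 79) / -8 = -6.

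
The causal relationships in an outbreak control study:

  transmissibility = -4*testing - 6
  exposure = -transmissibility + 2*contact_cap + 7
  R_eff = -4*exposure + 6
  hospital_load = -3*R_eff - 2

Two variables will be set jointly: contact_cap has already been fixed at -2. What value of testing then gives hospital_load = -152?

With contact_cap held at -2:
Substituting into the exposure equation gives exposure = 4*testing + 9.
So R_eff = -16*testing - 30.
Substituting into the hospital_load equation gives hospital_load = 48*testing + 88.
Solve 48*testing + 88 = -152: testing = (-152 - 88) / 48 = -5.

testing = -5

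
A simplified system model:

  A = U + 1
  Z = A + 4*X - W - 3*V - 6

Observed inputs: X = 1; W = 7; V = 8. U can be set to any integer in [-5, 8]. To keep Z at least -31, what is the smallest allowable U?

Substituting into the Z equation gives Z = U - 32.
Require U - 32 ≥ -31, so U ≥ 1.
The smallest integer in [-5, 8] satisfying this is 1.

U = 1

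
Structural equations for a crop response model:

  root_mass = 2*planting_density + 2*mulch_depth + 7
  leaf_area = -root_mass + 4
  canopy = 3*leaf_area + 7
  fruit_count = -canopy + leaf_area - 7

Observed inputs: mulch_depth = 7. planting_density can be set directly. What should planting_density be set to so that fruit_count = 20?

planting_density = 0

Substituting into the root_mass equation gives root_mass = 2*planting_density + 21.
Substituting into the leaf_area equation gives leaf_area = -2*planting_density - 17.
Substituting into the canopy equation gives canopy = -6*planting_density - 44.
So fruit_count = 4*planting_density + 20.
Solve 4*planting_density + 20 = 20: planting_density = (20 - 20) / 4 = 0.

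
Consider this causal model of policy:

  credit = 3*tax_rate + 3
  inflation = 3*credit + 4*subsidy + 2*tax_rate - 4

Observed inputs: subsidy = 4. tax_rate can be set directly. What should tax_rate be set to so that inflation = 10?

Substituting into the inflation equation gives inflation = 11*tax_rate + 21.
Solve 11*tax_rate + 21 = 10: tax_rate = (10 - 21) / 11 = -1.

tax_rate = -1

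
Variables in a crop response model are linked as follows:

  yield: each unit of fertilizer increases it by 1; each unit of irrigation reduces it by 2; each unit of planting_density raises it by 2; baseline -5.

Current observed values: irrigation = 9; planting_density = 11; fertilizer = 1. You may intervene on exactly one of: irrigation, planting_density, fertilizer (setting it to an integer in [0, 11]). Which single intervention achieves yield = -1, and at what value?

set fertilizer = 0

Intervening on irrigation: yield = -2*irrigation + 18. Reaching -1 requires irrigation = 19/2, not an integer.
Intervening on planting_density: yield = 2*planting_density - 22. Reaching -1 requires planting_density = 21/2, not an integer.
Intervening on fertilizer: with other inputs at their observed values, yield = fertilizer - 1. Solving for -1 gives fertilizer = 0, within [0, 11].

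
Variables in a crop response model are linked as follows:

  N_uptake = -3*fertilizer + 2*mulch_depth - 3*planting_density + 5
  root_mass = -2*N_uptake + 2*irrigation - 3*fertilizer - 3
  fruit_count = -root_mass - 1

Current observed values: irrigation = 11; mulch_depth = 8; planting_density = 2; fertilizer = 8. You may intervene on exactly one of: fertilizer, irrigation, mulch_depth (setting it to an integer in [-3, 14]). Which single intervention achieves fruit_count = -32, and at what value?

Intervening on fertilizer: with other inputs at their observed values, fruit_count = -3*fertilizer + 10. Solving for -32 gives fertilizer = 14, within [-3, 14].
Intervening on irrigation: fruit_count = -2*irrigation + 8. Reaching -32 requires irrigation = 20, outside [-3, 14].
Intervening on mulch_depth: fruit_count = 4*mulch_depth - 46. Reaching -32 requires mulch_depth = 7/2, not an integer.

set fertilizer = 14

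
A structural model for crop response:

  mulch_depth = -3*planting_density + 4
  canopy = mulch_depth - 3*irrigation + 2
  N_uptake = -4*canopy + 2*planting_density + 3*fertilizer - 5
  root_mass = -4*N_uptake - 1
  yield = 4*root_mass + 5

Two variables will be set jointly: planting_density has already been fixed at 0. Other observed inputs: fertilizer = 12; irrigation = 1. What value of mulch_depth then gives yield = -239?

mulch_depth = 5

With planting_density held at 0:
Intervening on mulch_depth fixes its value directly, overriding its dependence on planting_density.
Substituting into the canopy equation gives canopy = mulch_depth - 1.
N_uptake becomes -4*mulch_depth + 35.
So root_mass = 16*mulch_depth - 141.
Substituting into the yield equation gives yield = 64*mulch_depth - 559.
Solve 64*mulch_depth - 559 = -239: mulch_depth = (-239 + 559) / 64 = 5.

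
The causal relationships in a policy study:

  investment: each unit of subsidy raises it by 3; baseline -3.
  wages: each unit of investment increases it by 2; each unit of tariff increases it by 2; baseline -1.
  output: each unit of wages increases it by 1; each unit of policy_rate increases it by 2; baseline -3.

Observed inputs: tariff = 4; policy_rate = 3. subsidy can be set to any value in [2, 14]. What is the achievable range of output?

16 to 88

Substituting into the wages equation gives wages = 6*subsidy + 1.
Substituting into the output equation gives output = 6*subsidy + 4.
Linear in subsidy, so extremes are at the endpoints: subsidy = 2 gives output = 16; subsidy = 14 gives output = 88.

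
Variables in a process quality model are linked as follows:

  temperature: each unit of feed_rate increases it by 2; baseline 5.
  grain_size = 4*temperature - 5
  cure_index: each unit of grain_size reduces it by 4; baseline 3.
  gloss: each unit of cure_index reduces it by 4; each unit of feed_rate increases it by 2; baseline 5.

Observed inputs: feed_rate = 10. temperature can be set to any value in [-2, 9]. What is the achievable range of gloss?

Intervening on temperature fixes its value directly, overriding its dependence on feed_rate.
Substituting into the cure_index equation gives cure_index = -16*temperature + 23.
Substituting into the gloss equation gives gloss = 64*temperature - 67.
Linear in temperature, so extremes are at the endpoints: temperature = -2 gives gloss = -195; temperature = 9 gives gloss = 509.

-195 to 509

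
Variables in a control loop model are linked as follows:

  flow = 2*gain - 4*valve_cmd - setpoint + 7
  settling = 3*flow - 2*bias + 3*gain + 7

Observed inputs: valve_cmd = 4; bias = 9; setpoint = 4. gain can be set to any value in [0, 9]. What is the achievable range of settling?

Substituting into the flow equation gives flow = 2*gain - 13.
Substituting into the settling equation gives settling = 9*gain - 50.
Linear in gain, so extremes are at the endpoints: gain = 0 gives settling = -50; gain = 9 gives settling = 31.

-50 to 31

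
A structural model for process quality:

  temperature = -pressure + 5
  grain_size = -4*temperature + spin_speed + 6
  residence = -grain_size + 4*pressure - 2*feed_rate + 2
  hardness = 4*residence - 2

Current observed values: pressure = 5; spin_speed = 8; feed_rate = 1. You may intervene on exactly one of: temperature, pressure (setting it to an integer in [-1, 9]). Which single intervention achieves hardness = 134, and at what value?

Intervening on temperature: with other inputs at their observed values, hardness = 16*temperature + 22. Solving for 134 gives temperature = 7, within [-1, 9].
Intervening on pressure: the paths from pressure to hardness cancel (net effect zero), leaving hardness = 22; 134 is unreachable this way.

set temperature = 7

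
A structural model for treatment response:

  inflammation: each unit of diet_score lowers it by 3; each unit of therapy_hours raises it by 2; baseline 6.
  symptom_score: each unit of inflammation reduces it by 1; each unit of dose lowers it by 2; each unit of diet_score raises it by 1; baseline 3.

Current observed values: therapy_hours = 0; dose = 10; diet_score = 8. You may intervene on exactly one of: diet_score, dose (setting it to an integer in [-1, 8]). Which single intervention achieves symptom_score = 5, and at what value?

set diet_score = 7

Intervening on diet_score: with other inputs at their observed values, symptom_score = 4*diet_score - 23. Solving for 5 gives diet_score = 7, within [-1, 8].
Intervening on dose: symptom_score = -2*dose + 29. Reaching 5 requires dose = 12, outside [-1, 8].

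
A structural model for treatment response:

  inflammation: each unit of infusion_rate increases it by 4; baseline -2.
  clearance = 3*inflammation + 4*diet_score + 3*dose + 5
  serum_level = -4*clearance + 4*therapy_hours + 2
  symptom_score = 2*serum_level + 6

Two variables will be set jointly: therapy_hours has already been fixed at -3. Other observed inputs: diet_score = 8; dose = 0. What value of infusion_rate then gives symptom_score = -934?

infusion_rate = 7

With therapy_hours held at -3:
Substituting into the clearance equation gives clearance = 12*infusion_rate + 31.
Substituting into the serum_level equation gives serum_level = -48*infusion_rate - 134.
symptom_score becomes -96*infusion_rate - 262.
Solve -96*infusion_rate - 262 = -934: infusion_rate = (-934 + 262) / -96 = 7.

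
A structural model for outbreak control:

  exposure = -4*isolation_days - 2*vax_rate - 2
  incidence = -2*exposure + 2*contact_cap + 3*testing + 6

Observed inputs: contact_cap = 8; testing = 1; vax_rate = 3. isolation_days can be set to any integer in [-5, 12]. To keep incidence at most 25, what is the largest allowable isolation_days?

isolation_days = -2

Substituting into the exposure equation gives exposure = -4*isolation_days - 8.
So incidence = 8*isolation_days + 41.
Require 8*isolation_days + 41 ≤ 25, so isolation_days ≤ -2.
The largest integer in [-5, 12] satisfying this is -2.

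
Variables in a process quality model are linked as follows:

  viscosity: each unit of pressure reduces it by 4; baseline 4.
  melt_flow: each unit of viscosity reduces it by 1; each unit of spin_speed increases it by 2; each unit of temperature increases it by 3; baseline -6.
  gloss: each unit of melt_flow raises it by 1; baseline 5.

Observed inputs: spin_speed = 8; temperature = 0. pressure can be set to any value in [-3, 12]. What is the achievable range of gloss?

-1 to 59

Substituting into the melt_flow equation gives melt_flow = 4*pressure + 6.
Substituting into the gloss equation gives gloss = 4*pressure + 11.
Linear in pressure, so extremes are at the endpoints: pressure = -3 gives gloss = -1; pressure = 12 gives gloss = 59.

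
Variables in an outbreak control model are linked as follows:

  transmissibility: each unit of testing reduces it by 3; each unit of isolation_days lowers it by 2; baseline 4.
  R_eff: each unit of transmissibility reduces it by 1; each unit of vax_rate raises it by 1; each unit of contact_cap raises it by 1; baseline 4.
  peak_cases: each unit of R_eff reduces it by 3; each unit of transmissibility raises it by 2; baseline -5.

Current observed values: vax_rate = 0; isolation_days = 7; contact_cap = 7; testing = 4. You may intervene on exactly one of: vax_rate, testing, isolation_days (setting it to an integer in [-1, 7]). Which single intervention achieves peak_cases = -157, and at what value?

set vax_rate = 3

Intervening on vax_rate: with other inputs at their observed values, peak_cases = -3*vax_rate - 148. Solving for -157 gives vax_rate = 3, within [-1, 7].
Intervening on testing: peak_cases = -15*testing - 88. Reaching -157 requires testing = 23/5, not an integer.
Intervening on isolation_days: peak_cases = -10*isolation_days - 78. Reaching -157 requires isolation_days = 79/10, not an integer.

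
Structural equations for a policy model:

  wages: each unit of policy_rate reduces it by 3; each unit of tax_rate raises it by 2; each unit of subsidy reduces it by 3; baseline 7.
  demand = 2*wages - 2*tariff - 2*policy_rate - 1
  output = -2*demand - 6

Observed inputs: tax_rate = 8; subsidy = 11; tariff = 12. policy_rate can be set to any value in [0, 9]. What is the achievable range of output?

84 to 228

Substituting into the wages equation gives wages = -3*policy_rate - 10.
Substituting into the demand equation gives demand = -8*policy_rate - 45.
Substituting into the output equation gives output = 16*policy_rate + 84.
Linear in policy_rate, so extremes are at the endpoints: policy_rate = 0 gives output = 84; policy_rate = 9 gives output = 228.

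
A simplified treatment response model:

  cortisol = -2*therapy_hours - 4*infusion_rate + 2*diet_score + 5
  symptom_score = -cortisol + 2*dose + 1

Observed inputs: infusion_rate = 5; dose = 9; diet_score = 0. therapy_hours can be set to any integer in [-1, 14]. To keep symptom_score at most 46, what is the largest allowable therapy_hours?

Substituting into the cortisol equation gives cortisol = -2*therapy_hours - 15.
This gives symptom_score = 2*therapy_hours + 34.
Require 2*therapy_hours + 34 ≤ 46, so therapy_hours ≤ 6.
The largest integer in [-1, 14] satisfying this is 6.

therapy_hours = 6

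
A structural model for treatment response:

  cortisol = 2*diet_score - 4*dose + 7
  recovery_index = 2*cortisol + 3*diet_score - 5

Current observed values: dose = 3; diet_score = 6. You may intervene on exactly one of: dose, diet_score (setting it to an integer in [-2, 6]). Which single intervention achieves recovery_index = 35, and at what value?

set dose = 2

Intervening on dose: with other inputs at their observed values, recovery_index = -8*dose + 51. Solving for 35 gives dose = 2, within [-2, 6].
Intervening on diet_score: recovery_index = 7*diet_score - 15. Reaching 35 requires diet_score = 50/7, not an integer.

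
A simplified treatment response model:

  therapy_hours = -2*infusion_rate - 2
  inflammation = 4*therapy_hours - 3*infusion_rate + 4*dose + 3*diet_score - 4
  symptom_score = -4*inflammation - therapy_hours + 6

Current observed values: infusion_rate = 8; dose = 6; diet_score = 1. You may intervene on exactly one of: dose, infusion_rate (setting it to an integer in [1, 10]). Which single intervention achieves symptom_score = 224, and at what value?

Intervening on dose: symptom_score = -16*dose + 412. Reaching 224 requires dose = 47/4, not an integer.
Intervening on infusion_rate: with other inputs at their observed values, symptom_score = 46*infusion_rate - 52. Solving for 224 gives infusion_rate = 6, within [1, 10].

set infusion_rate = 6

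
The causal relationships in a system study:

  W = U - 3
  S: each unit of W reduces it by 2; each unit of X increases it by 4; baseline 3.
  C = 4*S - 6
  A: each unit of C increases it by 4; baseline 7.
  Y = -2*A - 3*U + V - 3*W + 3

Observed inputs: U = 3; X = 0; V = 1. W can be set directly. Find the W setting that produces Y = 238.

W = 5

Intervening on W fixes its value directly, overriding its dependence on U.
Substituting into the S equation gives S = -2*W + 3.
So C = -8*W + 6.
Substituting into the A equation gives A = -32*W + 31.
This gives Y = 61*W - 67.
Solve 61*W - 67 = 238: W = (238 + 67) / 61 = 5.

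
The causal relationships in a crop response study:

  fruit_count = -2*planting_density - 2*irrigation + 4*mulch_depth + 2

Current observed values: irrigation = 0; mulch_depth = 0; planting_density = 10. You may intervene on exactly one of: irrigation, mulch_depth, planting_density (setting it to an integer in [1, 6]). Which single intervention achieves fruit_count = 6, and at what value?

Intervening on irrigation: fruit_count = -2*irrigation - 18. Reaching 6 requires irrigation = -12, outside [1, 6].
Intervening on mulch_depth: with other inputs at their observed values, fruit_count = 4*mulch_depth - 18. Solving for 6 gives mulch_depth = 6, within [1, 6].
Intervening on planting_density: fruit_count = -2*planting_density + 2. Reaching 6 requires planting_density = -2, outside [1, 6].

set mulch_depth = 6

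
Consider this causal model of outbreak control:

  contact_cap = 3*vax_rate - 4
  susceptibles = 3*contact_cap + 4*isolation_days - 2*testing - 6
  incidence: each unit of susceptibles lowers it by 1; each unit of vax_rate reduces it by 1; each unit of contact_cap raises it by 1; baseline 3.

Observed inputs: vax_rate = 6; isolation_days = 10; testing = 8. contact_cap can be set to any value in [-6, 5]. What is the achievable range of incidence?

Intervening on contact_cap fixes its value directly, overriding its dependence on vax_rate.
Substituting into the susceptibles equation gives susceptibles = 3*contact_cap + 18.
Substituting into the incidence equation gives incidence = -2*contact_cap - 21.
Linear in contact_cap, so extremes are at the endpoints: contact_cap = -6 gives incidence = -9; contact_cap = 5 gives incidence = -31.

-31 to -9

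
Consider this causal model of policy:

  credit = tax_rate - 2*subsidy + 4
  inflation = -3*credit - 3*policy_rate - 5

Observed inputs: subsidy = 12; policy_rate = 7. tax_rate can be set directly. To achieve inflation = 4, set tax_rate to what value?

tax_rate = 10

Substituting into the credit equation gives credit = tax_rate - 20.
inflation becomes -3*tax_rate + 34.
Solve -3*tax_rate + 34 = 4: tax_rate = (4 - 34) / -3 = 10.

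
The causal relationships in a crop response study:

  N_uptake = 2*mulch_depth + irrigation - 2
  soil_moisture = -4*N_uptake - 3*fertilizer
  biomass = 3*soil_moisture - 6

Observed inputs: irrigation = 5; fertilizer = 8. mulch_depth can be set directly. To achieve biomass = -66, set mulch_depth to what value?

Substituting into the N_uptake equation gives N_uptake = 2*mulch_depth + 3.
Substituting into the soil_moisture equation gives soil_moisture = -8*mulch_depth - 36.
Substituting into the biomass equation gives biomass = -24*mulch_depth - 114.
Solve -24*mulch_depth - 114 = -66: mulch_depth = (-66 + 114) / -24 = -2.

mulch_depth = -2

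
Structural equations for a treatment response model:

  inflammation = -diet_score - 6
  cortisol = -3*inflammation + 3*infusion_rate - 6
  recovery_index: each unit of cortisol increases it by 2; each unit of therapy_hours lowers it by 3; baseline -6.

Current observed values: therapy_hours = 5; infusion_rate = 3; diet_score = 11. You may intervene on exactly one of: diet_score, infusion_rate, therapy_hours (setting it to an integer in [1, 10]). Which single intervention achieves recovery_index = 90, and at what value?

Intervening on diet_score: recovery_index = 6*diet_score + 21. Reaching 90 requires diet_score = 23/2, not an integer.
Intervening on infusion_rate: recovery_index = 6*infusion_rate + 69. Reaching 90 requires infusion_rate = 7/2, not an integer.
Intervening on therapy_hours: with other inputs at their observed values, recovery_index = -3*therapy_hours + 102. Solving for 90 gives therapy_hours = 4, within [1, 10].

set therapy_hours = 4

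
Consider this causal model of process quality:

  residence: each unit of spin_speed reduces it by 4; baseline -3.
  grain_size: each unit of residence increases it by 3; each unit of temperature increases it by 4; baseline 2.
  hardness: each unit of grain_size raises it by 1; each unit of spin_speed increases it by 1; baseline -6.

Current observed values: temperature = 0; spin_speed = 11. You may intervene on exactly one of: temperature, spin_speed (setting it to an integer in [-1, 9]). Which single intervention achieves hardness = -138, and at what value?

Intervening on temperature: with other inputs at their observed values, hardness = 4*temperature - 134. Solving for -138 gives temperature = -1, within [-1, 9].
Intervening on spin_speed: hardness = -11*spin_speed - 13. Reaching -138 requires spin_speed = 125/11, not an integer.

set temperature = -1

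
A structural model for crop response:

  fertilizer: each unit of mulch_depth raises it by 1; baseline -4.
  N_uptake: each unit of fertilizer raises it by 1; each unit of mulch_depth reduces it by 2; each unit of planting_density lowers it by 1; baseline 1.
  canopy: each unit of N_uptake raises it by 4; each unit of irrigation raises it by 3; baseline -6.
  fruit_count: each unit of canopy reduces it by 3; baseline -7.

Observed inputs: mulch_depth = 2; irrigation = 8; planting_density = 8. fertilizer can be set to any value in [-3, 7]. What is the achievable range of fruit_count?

Intervening on fertilizer fixes its value directly, overriding its dependence on mulch_depth.
Substituting into the N_uptake equation gives N_uptake = fertilizer - 11.
Substituting into the canopy equation gives canopy = 4*fertilizer - 26.
fruit_count becomes -12*fertilizer + 71.
Linear in fertilizer, so extremes are at the endpoints: fertilizer = -3 gives fruit_count = 107; fertilizer = 7 gives fruit_count = -13.

-13 to 107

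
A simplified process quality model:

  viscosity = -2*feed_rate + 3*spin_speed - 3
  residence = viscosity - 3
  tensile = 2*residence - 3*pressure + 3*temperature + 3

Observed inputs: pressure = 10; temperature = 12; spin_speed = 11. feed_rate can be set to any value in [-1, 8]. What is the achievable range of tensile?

31 to 67

Substituting into the viscosity equation gives viscosity = -2*feed_rate + 30.
Substituting into the residence equation gives residence = -2*feed_rate + 27.
Substituting into the tensile equation gives tensile = -4*feed_rate + 63.
Linear in feed_rate, so extremes are at the endpoints: feed_rate = -1 gives tensile = 67; feed_rate = 8 gives tensile = 31.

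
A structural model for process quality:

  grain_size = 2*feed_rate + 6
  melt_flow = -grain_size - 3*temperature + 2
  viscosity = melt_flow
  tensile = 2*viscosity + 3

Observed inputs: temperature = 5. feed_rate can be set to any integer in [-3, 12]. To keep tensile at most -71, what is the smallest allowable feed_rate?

feed_rate = 9

Substituting into the melt_flow equation gives melt_flow = -2*feed_rate - 19.
Substituting into the viscosity equation gives viscosity = -2*feed_rate - 19.
Substituting into the tensile equation gives tensile = -4*feed_rate - 35.
Require -4*feed_rate - 35 ≤ -71, so feed_rate ≥ 9.
The smallest integer in [-3, 12] satisfying this is 9.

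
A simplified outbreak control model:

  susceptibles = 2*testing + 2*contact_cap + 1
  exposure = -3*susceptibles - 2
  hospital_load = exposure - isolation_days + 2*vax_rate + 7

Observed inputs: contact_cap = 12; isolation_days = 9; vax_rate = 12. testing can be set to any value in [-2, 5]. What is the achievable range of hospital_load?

Substituting into the susceptibles equation gives susceptibles = 2*testing + 25.
Substituting into the exposure equation gives exposure = -6*testing - 77.
hospital_load becomes -6*testing - 55.
Linear in testing, so extremes are at the endpoints: testing = -2 gives hospital_load = -43; testing = 5 gives hospital_load = -85.

-85 to -43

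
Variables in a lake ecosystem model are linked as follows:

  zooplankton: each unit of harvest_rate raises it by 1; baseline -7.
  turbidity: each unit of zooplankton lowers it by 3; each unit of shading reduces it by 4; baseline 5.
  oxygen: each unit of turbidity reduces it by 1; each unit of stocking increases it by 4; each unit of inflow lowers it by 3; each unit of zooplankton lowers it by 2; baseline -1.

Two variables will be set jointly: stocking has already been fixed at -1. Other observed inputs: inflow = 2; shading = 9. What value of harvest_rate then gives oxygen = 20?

harvest_rate = 7

With stocking held at -1:
Substituting into the turbidity equation gives turbidity = -3*harvest_rate - 10.
Substituting into the oxygen equation gives oxygen = harvest_rate + 13.
Solve harvest_rate + 13 = 20: harvest_rate = (20 - 13) / 1 = 7.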